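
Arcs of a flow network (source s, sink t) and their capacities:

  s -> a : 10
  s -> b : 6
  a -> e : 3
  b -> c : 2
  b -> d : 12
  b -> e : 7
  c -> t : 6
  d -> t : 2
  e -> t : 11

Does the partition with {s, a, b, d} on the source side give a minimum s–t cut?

Given cut capacity: 3 + 2 + 7 + 2 = 14.
Augment s→a→e→t: bottleneck 3, flow now 3.
Augment s→b→c→t: bottleneck 2, flow now 5.
Augment s→b→d→t: bottleneck 2, flow now 7.
Augment s→b→e→t: bottleneck 2, flow now 9.
No augmenting path remains; maximum flow = 9.
In the residual graph, reachable from s: {s, a}.
Min-cut edges: s→b (6), a→e (3); capacity 6 + 3 = 9.
Cut capacity 14 exceeds the max flow 9, so it is not minimum.

No — its capacity is 14, but the minimum cut has capacity 9.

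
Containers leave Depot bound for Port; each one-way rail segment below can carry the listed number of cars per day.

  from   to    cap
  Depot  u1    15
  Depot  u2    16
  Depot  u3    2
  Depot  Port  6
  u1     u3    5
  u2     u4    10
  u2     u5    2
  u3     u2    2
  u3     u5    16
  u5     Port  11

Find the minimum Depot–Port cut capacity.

Augment Depot→Port: bottleneck 6, flow now 6.
Augment Depot→u2→u5→Port: bottleneck 2, flow now 8.
Augment Depot→u3→u5→Port: bottleneck 2, flow now 10.
Augment Depot→u1→u3→u5→Port: bottleneck 5, flow now 15.
No augmenting path remains; maximum flow = 15.
By max-flow min-cut, the minimum cut capacity equals the max flow.
In the residual graph, reachable from Depot: {Depot, u1, u2, u4}.
Min-cut edges: Depot→u3 (2), Depot→Port (6), u1→u3 (5), u2→u5 (2); capacity 2 + 6 + 5 + 2 = 15.

15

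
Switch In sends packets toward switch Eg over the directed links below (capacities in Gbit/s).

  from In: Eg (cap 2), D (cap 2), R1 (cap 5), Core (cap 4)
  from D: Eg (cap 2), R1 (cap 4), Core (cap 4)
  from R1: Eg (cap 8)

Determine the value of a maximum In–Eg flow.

9

Augment In→Eg: bottleneck 2, flow now 2.
Augment In→D→Eg: bottleneck 2, flow now 4.
Augment In→R1→Eg: bottleneck 5, flow now 9.
No augmenting path remains; maximum flow = 9.
In the residual graph, reachable from In: {In, Core}.
Min-cut edges: In→D (2), In→R1 (5), In→Eg (2); capacity 2 + 5 + 2 = 9.
This cut is saturated, so no flow can exceed 9.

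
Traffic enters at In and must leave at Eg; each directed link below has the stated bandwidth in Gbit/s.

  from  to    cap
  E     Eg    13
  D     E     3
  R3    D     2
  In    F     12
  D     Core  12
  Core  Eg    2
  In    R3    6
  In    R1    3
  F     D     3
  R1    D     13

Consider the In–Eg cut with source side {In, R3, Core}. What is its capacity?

Edges leaving {In, R3, Core}: In→R1 (3), In→F (12), R3→D (2), Core→Eg (2).
Cut capacity = 3 + 12 + 2 + 2 = 19.

19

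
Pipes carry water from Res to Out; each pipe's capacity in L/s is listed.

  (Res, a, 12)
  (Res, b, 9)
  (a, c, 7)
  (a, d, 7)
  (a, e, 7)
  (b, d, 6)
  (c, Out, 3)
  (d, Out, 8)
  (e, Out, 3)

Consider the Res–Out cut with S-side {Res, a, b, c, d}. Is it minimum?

Given cut capacity: 7 + 3 + 8 = 18.
Augment Res→a→c→Out: bottleneck 3, flow now 3.
Augment Res→a→d→Out: bottleneck 7, flow now 10.
Augment Res→a→e→Out: bottleneck 2, flow now 12.
Augment Res→b→d→Out: bottleneck 1, flow now 13.
Augment Res→b→d→a→e→Out: bottleneck 1, flow now 14. (uses reverse residual edge)
No augmenting path remains; maximum flow = 14.
In the residual graph, reachable from Res: {Res, a, b, c, d, e}.
Min-cut edges: c→Out (3), d→Out (8), e→Out (3); capacity 3 + 8 + 3 = 14.
Cut capacity 18 exceeds the max flow 14, so it is not minimum.

No — its capacity is 18, but the minimum cut has capacity 14.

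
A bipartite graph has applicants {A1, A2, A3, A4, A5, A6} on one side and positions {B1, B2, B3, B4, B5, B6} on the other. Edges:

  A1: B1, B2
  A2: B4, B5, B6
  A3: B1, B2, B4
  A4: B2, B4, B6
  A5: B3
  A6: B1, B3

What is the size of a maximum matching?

Unit-capacity flow: source→left, listed edges, right→sink; max matching = max flow.
Augmenting path A1→B1 (+1); matched 1.
Augmenting path A2→B4 (+1); matched 2.
Augmenting path A3→B2 (+1); matched 3.
Augmenting path A4→B6 (+1); matched 4.
Augmenting path A5→B3 (+1); matched 5.
Augmenting path A6→B1→A1→B2→A3→B4→A2→B5 (+1); matched 6.
No augmenting path remains; maximum matching = 6.
König certificate: {A1, A2, A3, A4, A5, A6} is a vertex cover of size 6 (every listed pair touches it), so no matching can be larger.

6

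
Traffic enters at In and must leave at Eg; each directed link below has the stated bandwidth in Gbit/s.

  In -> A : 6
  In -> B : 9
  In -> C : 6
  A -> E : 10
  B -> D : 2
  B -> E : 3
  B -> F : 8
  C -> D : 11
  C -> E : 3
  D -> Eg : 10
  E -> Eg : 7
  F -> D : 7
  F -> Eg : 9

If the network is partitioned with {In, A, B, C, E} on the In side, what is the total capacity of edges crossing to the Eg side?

28

Edges leaving {In, A, B, C, E}: B→D (2), B→F (8), C→D (11), E→Eg (7).
Cut capacity = 2 + 8 + 11 + 7 = 28.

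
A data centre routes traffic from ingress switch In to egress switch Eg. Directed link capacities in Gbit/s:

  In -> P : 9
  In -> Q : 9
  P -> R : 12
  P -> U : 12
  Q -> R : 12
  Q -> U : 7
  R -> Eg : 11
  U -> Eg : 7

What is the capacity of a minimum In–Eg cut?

18

Augment In→P→R→Eg: bottleneck 9, flow now 9.
Augment In→Q→R→Eg: bottleneck 2, flow now 11.
Augment In→Q→U→Eg: bottleneck 7, flow now 18.
No augmenting path remains; maximum flow = 18.
By max-flow min-cut, the minimum cut capacity equals the max flow.
In the residual graph, reachable from In: {In}.
Min-cut edges: In→P (9), In→Q (9); capacity 9 + 9 = 18.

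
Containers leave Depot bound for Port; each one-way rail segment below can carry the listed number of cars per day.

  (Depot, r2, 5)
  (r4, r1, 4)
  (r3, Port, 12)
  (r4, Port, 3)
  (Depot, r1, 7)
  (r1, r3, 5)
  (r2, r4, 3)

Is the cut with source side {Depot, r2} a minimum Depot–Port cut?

Given cut capacity: 7 + 3 = 10.
Augment Depot→r1→r3→Port: bottleneck 5, flow now 5.
Augment Depot→r2→r4→Port: bottleneck 3, flow now 8.
No augmenting path remains; maximum flow = 8.
In the residual graph, reachable from Depot: {Depot, r1, r2}.
Min-cut edges: r1→r3 (5), r2→r4 (3); capacity 5 + 3 = 8.
Cut capacity 10 exceeds the max flow 8, so it is not minimum.

No — its capacity is 10, but the minimum cut has capacity 8.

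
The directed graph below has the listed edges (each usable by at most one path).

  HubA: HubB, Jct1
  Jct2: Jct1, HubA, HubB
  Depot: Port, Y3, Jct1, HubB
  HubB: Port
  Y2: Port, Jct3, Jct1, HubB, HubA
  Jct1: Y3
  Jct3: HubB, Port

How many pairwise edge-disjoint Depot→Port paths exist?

2

Assign every edge capacity 1; by Menger, the answer equals the max flow.
Path Depot→Port (+1); total 1.
Path Depot→HubB→Port (+1); total 2.
No residual Depot→Port path; max flow = 2.
Certifying cut of size 2: {Depot→HubB, Depot→Port}.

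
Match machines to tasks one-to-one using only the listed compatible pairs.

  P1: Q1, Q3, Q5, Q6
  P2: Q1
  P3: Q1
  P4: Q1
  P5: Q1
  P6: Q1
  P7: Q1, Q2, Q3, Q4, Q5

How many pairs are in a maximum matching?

3

Unit-capacity flow: source→left, listed edges, right→sink; max matching = max flow.
Augmenting path P1→Q1 (+1); matched 1.
Augmenting path P7→Q2 (+1); matched 2.
Augmenting path P2→Q1→P1→Q3 (+1); matched 3.
No augmenting path remains; maximum matching = 3.
König certificate: {P1, P7, Q1} is a vertex cover of size 3 (every listed pair touches it), so no matching can be larger.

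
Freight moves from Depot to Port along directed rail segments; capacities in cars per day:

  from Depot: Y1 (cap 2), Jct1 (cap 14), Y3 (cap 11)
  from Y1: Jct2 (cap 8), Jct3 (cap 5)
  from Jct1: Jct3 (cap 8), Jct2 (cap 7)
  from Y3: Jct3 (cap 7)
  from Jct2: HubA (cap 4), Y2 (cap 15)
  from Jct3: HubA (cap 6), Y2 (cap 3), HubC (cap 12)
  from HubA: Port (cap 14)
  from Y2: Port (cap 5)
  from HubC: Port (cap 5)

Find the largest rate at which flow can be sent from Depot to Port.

20

Augment Depot→Y1→Jct2→HubA→Port: bottleneck 2, flow now 2.
Augment Depot→Jct1→Jct2→HubA→Port: bottleneck 2, flow now 4.
Augment Depot→Jct1→Jct2→Y2→Port: bottleneck 5, flow now 9.
Augment Depot→Jct1→Jct3→HubA→Port: bottleneck 6, flow now 15.
Augment Depot→Jct1→Jct3→HubC→Port: bottleneck 1, flow now 16.
Augment Depot→Y3→Jct3→HubC→Port: bottleneck 4, flow now 20.
No augmenting path remains; maximum flow = 20.
In the residual graph, reachable from Depot: {Depot, Y1, Jct1, Y3, Jct2, Jct3, Y2, HubC}.
Min-cut edges: Jct2→HubA (4), Jct3→HubA (6), Y2→Port (5), HubC→Port (5); capacity 4 + 6 + 5 + 5 = 20.
This cut is saturated, so no flow can exceed 20.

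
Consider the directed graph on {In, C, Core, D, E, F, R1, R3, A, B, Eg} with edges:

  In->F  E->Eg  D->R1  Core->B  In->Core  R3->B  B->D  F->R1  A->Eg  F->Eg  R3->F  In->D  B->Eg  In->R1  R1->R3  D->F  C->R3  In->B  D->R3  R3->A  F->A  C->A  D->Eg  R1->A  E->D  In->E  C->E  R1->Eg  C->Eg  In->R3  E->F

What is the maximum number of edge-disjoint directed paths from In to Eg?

6

Assign every edge capacity 1; by Menger, the answer equals the max flow.
Path In→D→Eg (+1); total 1.
Path In→E→Eg (+1); total 2.
Path In→F→Eg (+1); total 3.
Path In→R1→Eg (+1); total 4.
Path In→B→Eg (+1); total 5.
Path In→R3→A→Eg (+1); total 6.
No residual In→Eg path; max flow = 6.
Certifying cut of size 6: {A→Eg, B→Eg, D→Eg, F→Eg, In→E, R1→Eg}.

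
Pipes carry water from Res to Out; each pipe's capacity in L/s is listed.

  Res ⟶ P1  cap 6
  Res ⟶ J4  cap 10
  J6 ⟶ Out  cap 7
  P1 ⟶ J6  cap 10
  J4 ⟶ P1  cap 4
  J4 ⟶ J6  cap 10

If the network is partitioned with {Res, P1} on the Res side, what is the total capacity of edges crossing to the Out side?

20

Edges leaving {Res, P1}: Res→J4 (10), P1→J6 (10).
Cut capacity = 10 + 10 = 20.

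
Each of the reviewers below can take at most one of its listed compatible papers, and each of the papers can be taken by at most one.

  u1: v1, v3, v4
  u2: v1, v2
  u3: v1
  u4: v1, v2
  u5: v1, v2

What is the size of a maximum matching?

3

Unit-capacity flow: source→left, listed edges, right→sink; max matching = max flow.
Augmenting path u1→v1 (+1); matched 1.
Augmenting path u2→v2 (+1); matched 2.
Augmenting path u3→v1→u1→v3 (+1); matched 3.
No augmenting path remains; maximum matching = 3.
König certificate: {u1, v1, v2} is a vertex cover of size 3 (every listed pair touches it), so no matching can be larger.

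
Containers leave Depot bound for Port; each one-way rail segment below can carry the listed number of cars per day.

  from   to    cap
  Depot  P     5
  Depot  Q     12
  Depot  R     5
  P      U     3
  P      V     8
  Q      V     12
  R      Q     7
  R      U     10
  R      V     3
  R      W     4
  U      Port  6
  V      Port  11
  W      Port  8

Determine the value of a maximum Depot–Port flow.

19

Augment Depot→P→U→Port: bottleneck 3, flow now 3.
Augment Depot→P→V→Port: bottleneck 2, flow now 5.
Augment Depot→Q→V→Port: bottleneck 9, flow now 14.
Augment Depot→R→U→Port: bottleneck 3, flow now 17.
Augment Depot→R→W→Port: bottleneck 2, flow now 19.
No augmenting path remains; maximum flow = 19.
In the residual graph, reachable from Depot: {Depot, P, Q, V}.
Min-cut edges: Depot→R (5), P→U (3), V→Port (11); capacity 5 + 3 + 11 = 19.
This cut is saturated, so no flow can exceed 19.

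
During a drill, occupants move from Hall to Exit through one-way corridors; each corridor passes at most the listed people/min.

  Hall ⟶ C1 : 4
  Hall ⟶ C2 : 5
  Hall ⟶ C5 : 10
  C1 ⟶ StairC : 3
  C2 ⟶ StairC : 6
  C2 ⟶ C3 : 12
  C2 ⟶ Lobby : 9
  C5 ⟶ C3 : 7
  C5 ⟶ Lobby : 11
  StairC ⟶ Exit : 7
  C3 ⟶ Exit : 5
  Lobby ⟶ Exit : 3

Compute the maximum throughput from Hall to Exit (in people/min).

15

Augment Hall→C1→StairC→Exit: bottleneck 3, flow now 3.
Augment Hall→C2→StairC→Exit: bottleneck 4, flow now 7.
Augment Hall→C2→C3→Exit: bottleneck 1, flow now 8.
Augment Hall→C5→C3→Exit: bottleneck 4, flow now 12.
Augment Hall→C5→Lobby→Exit: bottleneck 3, flow now 15.
No augmenting path remains; maximum flow = 15.
In the residual graph, reachable from Hall: {Hall, C1, C2, C5, StairC, C3, Lobby}.
Min-cut edges: StairC→Exit (7), C3→Exit (5), Lobby→Exit (3); capacity 7 + 5 + 3 = 15.
This cut is saturated, so no flow can exceed 15.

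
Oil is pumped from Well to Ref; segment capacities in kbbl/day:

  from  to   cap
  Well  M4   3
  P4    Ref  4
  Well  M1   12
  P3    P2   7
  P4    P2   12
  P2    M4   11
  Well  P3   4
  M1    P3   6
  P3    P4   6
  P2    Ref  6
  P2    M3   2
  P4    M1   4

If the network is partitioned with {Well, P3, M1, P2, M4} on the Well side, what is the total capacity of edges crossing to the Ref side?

14

Edges leaving {Well, P3, M1, P2, M4}: P3→P4 (6), P2→M3 (2), P2→Ref (6).
Cut capacity = 6 + 2 + 6 = 14.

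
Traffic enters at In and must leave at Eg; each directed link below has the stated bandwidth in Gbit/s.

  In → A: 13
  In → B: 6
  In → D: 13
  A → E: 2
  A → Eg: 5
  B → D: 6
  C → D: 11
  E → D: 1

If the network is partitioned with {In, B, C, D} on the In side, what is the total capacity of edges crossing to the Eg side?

13

Edges leaving {In, B, C, D}: In→A (13).
Cut capacity = 13 = 13.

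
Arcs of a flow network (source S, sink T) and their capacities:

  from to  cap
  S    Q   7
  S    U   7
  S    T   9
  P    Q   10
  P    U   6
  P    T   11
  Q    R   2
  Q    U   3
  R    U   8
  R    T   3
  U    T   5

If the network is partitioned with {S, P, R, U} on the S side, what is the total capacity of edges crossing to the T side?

45

Edges leaving {S, P, R, U}: S→Q (7), S→T (9), P→Q (10), P→T (11), R→T (3), U→T (5).
Cut capacity = 7 + 9 + 10 + 11 + 3 + 5 = 45.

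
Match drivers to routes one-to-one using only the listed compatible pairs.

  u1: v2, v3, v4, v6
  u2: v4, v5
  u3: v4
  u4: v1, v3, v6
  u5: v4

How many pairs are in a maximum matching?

4

Unit-capacity flow: source→left, listed edges, right→sink; max matching = max flow.
Augmenting path u1→v2 (+1); matched 1.
Augmenting path u2→v4 (+1); matched 2.
Augmenting path u4→v1 (+1); matched 3.
Augmenting path u3→v4→u2→v5 (+1); matched 4.
No augmenting path remains; maximum matching = 4.
König certificate: {u1, u2, u4, v4} is a vertex cover of size 4 (every listed pair touches it), so no matching can be larger.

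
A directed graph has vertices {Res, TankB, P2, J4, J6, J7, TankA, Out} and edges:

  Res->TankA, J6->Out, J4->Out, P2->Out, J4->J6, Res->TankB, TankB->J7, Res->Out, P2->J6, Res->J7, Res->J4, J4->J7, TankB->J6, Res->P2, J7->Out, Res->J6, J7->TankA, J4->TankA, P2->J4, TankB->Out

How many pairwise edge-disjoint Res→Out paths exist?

Assign every edge capacity 1; by Menger, the answer equals the max flow.
Path Res→Out (+1); total 1.
Path Res→TankB→Out (+1); total 2.
Path Res→P2→Out (+1); total 3.
Path Res→J4→Out (+1); total 4.
Path Res→J6→Out (+1); total 5.
Path Res→J7→Out (+1); total 6.
No residual Res→Out path; max flow = 6.
Certifying cut of size 6: {Res→J4, Res→J6, Res→J7, Res→Out, Res→P2, Res→TankB}.

6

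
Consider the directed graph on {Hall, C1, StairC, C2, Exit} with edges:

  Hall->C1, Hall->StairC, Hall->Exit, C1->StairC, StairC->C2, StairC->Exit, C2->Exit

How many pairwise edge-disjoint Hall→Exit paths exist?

3

Assign every edge capacity 1; by Menger, the answer equals the max flow.
Path Hall→Exit (+1); total 1.
Path Hall→StairC→Exit (+1); total 2.
Path Hall→C1→StairC→C2→Exit (+1); total 3.
No residual Hall→Exit path; max flow = 3.
Certifying cut of size 3: {Hall→C1, Hall→Exit, Hall→StairC}.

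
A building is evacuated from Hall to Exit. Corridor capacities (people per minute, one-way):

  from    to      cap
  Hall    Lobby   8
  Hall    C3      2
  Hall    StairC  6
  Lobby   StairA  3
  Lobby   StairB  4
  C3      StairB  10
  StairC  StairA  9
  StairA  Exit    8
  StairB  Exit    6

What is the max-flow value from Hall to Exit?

Augment Hall→Lobby→StairA→Exit: bottleneck 3, flow now 3.
Augment Hall→Lobby→StairB→Exit: bottleneck 4, flow now 7.
Augment Hall→C3→StairB→Exit: bottleneck 2, flow now 9.
Augment Hall→StairC→StairA→Exit: bottleneck 5, flow now 14.
No augmenting path remains; maximum flow = 14.
In the residual graph, reachable from Hall: {Hall, Lobby, StairC, StairA}.
Min-cut edges: Hall→C3 (2), Lobby→StairB (4), StairA→Exit (8); capacity 2 + 4 + 8 = 14.
This cut is saturated, so no flow can exceed 14.

14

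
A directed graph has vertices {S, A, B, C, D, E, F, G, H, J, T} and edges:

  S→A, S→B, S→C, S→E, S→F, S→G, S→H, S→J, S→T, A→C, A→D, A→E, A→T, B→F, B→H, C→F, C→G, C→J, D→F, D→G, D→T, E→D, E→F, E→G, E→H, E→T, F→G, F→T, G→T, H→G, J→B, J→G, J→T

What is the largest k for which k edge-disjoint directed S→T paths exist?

6

Assign every edge capacity 1; by Menger, the answer equals the max flow.
Path S→T (+1); total 1.
Path S→A→T (+1); total 2.
Path S→E→T (+1); total 3.
Path S→F→T (+1); total 4.
Path S→G→T (+1); total 5.
Path S→J→T (+1); total 6.
No residual S→T path; max flow = 6.
Certifying cut of size 6: {F→T, G→T, J→T, S→A, S→E, S→T}.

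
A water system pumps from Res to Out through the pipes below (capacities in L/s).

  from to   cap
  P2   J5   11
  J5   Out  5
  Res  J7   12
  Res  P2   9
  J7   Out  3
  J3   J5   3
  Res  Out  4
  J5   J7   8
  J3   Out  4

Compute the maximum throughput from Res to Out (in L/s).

Augment Res→Out: bottleneck 4, flow now 4.
Augment Res→J7→Out: bottleneck 3, flow now 7.
Augment Res→P2→J5→Out: bottleneck 5, flow now 12.
No augmenting path remains; maximum flow = 12.
In the residual graph, reachable from Res: {Res, P2, J5, J7}.
Min-cut edges: Res→Out (4), J5→Out (5), J7→Out (3); capacity 4 + 5 + 3 = 12.
This cut is saturated, so no flow can exceed 12.

12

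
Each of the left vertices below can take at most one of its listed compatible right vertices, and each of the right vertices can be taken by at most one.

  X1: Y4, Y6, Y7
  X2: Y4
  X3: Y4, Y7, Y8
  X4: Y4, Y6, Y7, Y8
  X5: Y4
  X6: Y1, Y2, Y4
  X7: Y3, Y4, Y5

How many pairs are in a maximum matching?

6

Unit-capacity flow: source→left, listed edges, right→sink; max matching = max flow.
Augmenting path X1→Y4 (+1); matched 1.
Augmenting path X3→Y7 (+1); matched 2.
Augmenting path X4→Y6 (+1); matched 3.
Augmenting path X6→Y1 (+1); matched 4.
Augmenting path X7→Y3 (+1); matched 5.
Augmenting path X2→Y4→X1→Y6→X4→Y8 (+1); matched 6.
No augmenting path remains; maximum matching = 6.
König certificate: {X1, X3, X4, X6, X7, Y4} is a vertex cover of size 6 (every listed pair touches it), so no matching can be larger.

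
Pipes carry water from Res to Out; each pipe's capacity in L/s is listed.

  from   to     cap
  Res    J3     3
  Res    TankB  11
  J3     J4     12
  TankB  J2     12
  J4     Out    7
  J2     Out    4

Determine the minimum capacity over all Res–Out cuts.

7

Augment Res→J3→J4→Out: bottleneck 3, flow now 3.
Augment Res→TankB→J2→Out: bottleneck 4, flow now 7.
No augmenting path remains; maximum flow = 7.
By max-flow min-cut, the minimum cut capacity equals the max flow.
In the residual graph, reachable from Res: {Res, TankB, J2}.
Min-cut edges: Res→J3 (3), J2→Out (4); capacity 3 + 4 = 7.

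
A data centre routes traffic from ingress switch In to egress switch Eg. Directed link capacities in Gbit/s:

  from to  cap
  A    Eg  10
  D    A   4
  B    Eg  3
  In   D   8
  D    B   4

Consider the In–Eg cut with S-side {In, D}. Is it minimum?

Given cut capacity: 4 + 4 = 8.
Augment In→D→B→Eg: bottleneck 3, flow now 3.
Augment In→D→A→Eg: bottleneck 4, flow now 7.
No augmenting path remains; maximum flow = 7.
In the residual graph, reachable from In: {In, D, B}.
Min-cut edges: D→A (4), B→Eg (3); capacity 4 + 3 = 7.
Cut capacity 8 exceeds the max flow 7, so it is not minimum.

No — its capacity is 8, but the minimum cut has capacity 7.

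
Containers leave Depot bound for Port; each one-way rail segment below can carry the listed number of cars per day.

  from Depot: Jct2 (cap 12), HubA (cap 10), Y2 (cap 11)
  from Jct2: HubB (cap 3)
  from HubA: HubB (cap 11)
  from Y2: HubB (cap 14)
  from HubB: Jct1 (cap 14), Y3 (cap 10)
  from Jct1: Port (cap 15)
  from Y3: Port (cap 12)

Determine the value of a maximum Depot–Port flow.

24

Augment Depot→Jct2→HubB→Jct1→Port: bottleneck 3, flow now 3.
Augment Depot→HubA→HubB→Jct1→Port: bottleneck 10, flow now 13.
Augment Depot→Y2→HubB→Jct1→Port: bottleneck 1, flow now 14.
Augment Depot→Y2→HubB→Y3→Port: bottleneck 10, flow now 24.
No augmenting path remains; maximum flow = 24.
In the residual graph, reachable from Depot: {Depot, Jct2}.
Min-cut edges: Depot→HubA (10), Depot→Y2 (11), Jct2→HubB (3); capacity 10 + 11 + 3 = 24.
This cut is saturated, so no flow can exceed 24.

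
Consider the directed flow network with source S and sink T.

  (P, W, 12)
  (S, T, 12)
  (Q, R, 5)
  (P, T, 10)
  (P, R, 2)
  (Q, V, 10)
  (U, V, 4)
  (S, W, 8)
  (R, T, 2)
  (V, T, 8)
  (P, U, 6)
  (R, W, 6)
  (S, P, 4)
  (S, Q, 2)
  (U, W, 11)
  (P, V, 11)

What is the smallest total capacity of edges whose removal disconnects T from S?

18

Augment S→T: bottleneck 12, flow now 12.
Augment S→P→T: bottleneck 4, flow now 16.
Augment S→Q→R→T: bottleneck 2, flow now 18.
No augmenting path remains; maximum flow = 18.
By max-flow min-cut, the minimum cut capacity equals the max flow.
In the residual graph, reachable from S: {S, W}.
Min-cut edges: S→P (4), S→Q (2), S→T (12); capacity 4 + 2 + 12 = 18.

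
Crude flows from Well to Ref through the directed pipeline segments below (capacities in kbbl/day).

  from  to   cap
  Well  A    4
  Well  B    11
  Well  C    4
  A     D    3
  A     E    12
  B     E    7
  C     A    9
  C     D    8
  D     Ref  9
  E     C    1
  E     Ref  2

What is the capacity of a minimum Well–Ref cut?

10

Augment Well→A→D→Ref: bottleneck 3, flow now 3.
Augment Well→A→E→Ref: bottleneck 1, flow now 4.
Augment Well→B→E→Ref: bottleneck 1, flow now 5.
Augment Well→C→D→Ref: bottleneck 4, flow now 9.
Augment Well→B→E→C→D→Ref: bottleneck 1, flow now 10.
No augmenting path remains; maximum flow = 10.
By max-flow min-cut, the minimum cut capacity equals the max flow.
In the residual graph, reachable from Well: {Well, A, B, E}.
Min-cut edges: Well→C (4), A→D (3), E→C (1), E→Ref (2); capacity 4 + 3 + 1 + 2 = 10.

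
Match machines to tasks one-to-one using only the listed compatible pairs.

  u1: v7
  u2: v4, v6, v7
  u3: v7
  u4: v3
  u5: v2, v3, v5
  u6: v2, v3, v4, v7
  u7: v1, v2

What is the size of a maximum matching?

Unit-capacity flow: source→left, listed edges, right→sink; max matching = max flow.
Augmenting path u1→v7 (+1); matched 1.
Augmenting path u2→v4 (+1); matched 2.
Augmenting path u4→v3 (+1); matched 3.
Augmenting path u5→v2 (+1); matched 4.
Augmenting path u7→v1 (+1); matched 5.
Augmenting path u6→v2→u5→v5 (+1); matched 6.
No augmenting path remains; maximum matching = 6.
König certificate: {u2, u4, u5, u6, u7, v7} is a vertex cover of size 6 (every listed pair touches it), so no matching can be larger.

6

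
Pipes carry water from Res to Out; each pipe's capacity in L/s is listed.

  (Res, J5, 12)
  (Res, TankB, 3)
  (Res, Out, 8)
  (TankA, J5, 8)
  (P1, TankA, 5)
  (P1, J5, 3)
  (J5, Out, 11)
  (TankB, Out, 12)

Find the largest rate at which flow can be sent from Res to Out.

Augment Res→Out: bottleneck 8, flow now 8.
Augment Res→J5→Out: bottleneck 11, flow now 19.
Augment Res→TankB→Out: bottleneck 3, flow now 22.
No augmenting path remains; maximum flow = 22.
In the residual graph, reachable from Res: {Res, J5}.
Min-cut edges: Res→TankB (3), Res→Out (8), J5→Out (11); capacity 3 + 8 + 11 = 22.
This cut is saturated, so no flow can exceed 22.

22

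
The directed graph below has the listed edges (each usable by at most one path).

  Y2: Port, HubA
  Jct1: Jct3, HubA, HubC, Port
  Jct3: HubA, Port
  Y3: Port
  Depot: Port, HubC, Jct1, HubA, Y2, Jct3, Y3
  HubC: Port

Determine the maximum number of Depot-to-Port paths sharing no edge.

Assign every edge capacity 1; by Menger, the answer equals the max flow.
Path Depot→Port (+1); total 1.
Path Depot→Y2→Port (+1); total 2.
Path Depot→Y3→Port (+1); total 3.
Path Depot→Jct1→Port (+1); total 4.
Path Depot→Jct3→Port (+1); total 5.
Path Depot→HubC→Port (+1); total 6.
No residual Depot→Port path; max flow = 6.
Certifying cut of size 6: {Depot→HubC, Depot→Jct1, Depot→Jct3, Depot→Port, Depot→Y2, Depot→Y3}.

6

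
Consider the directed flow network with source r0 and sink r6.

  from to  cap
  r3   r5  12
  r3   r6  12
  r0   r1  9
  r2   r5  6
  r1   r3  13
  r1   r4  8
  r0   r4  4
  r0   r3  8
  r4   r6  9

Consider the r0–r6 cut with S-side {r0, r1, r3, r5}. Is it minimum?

Given cut capacity: 4 + 8 + 12 = 24.
Augment r0→r3→r6: bottleneck 8, flow now 8.
Augment r0→r4→r6: bottleneck 4, flow now 12.
Augment r0→r1→r3→r6: bottleneck 4, flow now 16.
Augment r0→r1→r4→r6: bottleneck 5, flow now 21.
No augmenting path remains; maximum flow = 21.
In the residual graph, reachable from r0: {r0}.
Min-cut edges: r0→r1 (9), r0→r3 (8), r0→r4 (4); capacity 9 + 8 + 4 = 21.
Cut capacity 24 exceeds the max flow 21, so it is not minimum.

No — its capacity is 24, but the minimum cut has capacity 21.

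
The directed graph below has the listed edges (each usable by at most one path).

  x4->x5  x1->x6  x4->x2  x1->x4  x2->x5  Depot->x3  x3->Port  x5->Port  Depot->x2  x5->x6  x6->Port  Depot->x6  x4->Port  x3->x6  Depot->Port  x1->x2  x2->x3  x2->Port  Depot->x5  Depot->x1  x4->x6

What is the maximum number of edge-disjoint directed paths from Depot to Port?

Assign every edge capacity 1; by Menger, the answer equals the max flow.
Path Depot→Port (+1); total 1.
Path Depot→x2→Port (+1); total 2.
Path Depot→x3→Port (+1); total 3.
Path Depot→x5→Port (+1); total 4.
Path Depot→x6→Port (+1); total 5.
Path Depot→x1→x4→Port (+1); total 6.
No residual Depot→Port path; max flow = 6.
Certifying cut of size 6: {Depot→Port, Depot→x1, Depot→x2, Depot→x3, Depot→x5, Depot→x6}.

6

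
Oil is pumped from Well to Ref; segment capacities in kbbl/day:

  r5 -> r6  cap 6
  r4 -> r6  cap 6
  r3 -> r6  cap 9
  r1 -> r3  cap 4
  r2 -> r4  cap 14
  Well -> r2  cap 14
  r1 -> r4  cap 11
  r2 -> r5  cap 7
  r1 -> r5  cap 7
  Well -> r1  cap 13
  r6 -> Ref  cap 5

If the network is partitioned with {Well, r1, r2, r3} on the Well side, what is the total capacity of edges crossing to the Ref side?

48

Edges leaving {Well, r1, r2, r3}: r1→r4 (11), r1→r5 (7), r2→r4 (14), r2→r5 (7), r3→r6 (9).
Cut capacity = 11 + 7 + 14 + 7 + 9 = 48.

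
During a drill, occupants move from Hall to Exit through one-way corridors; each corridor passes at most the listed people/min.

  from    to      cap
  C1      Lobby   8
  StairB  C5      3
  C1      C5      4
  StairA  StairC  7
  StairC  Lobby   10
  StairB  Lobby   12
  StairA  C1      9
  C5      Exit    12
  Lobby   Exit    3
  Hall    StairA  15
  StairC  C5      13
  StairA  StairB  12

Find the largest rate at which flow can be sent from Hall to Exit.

Augment Hall→StairA→C1→Lobby→Exit: bottleneck 3, flow now 3.
Augment Hall→StairA→C1→C5→Exit: bottleneck 4, flow now 7.
Augment Hall→StairA→StairC→C5→Exit: bottleneck 7, flow now 14.
Augment Hall→StairA→StairB→C5→Exit: bottleneck 1, flow now 15.
No augmenting path remains; maximum flow = 15.
In the residual graph, reachable from Hall: {Hall}.
Min-cut edges: Hall→StairA (15); capacity 15 = 15.
This cut is saturated, so no flow can exceed 15.

15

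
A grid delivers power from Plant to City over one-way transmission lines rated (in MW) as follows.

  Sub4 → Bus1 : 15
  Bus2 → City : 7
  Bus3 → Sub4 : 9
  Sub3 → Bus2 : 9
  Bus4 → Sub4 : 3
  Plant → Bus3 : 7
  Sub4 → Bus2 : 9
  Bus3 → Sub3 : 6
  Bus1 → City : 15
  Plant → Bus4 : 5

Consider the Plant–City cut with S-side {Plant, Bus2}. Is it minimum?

Given cut capacity: 7 + 5 + 7 = 19.
Augment Plant→Bus3→Sub4→Bus2→City: bottleneck 7, flow now 7.
Augment Plant→Bus4→Sub4→Bus1→City: bottleneck 3, flow now 10.
No augmenting path remains; maximum flow = 10.
In the residual graph, reachable from Plant: {Plant, Bus4}.
Min-cut edges: Plant→Bus3 (7), Bus4→Sub4 (3); capacity 7 + 3 = 10.
Cut capacity 19 exceeds the max flow 10, so it is not minimum.

No — its capacity is 19, but the minimum cut has capacity 10.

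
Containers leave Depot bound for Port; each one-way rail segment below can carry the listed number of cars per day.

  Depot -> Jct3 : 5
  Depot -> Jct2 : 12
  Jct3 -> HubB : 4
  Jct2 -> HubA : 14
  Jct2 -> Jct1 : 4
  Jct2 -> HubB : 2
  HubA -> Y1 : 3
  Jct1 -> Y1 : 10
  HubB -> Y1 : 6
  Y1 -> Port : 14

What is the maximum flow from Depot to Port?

Augment Depot→Jct3→HubB→Y1→Port: bottleneck 4, flow now 4.
Augment Depot→Jct2→HubA→Y1→Port: bottleneck 3, flow now 7.
Augment Depot→Jct2→Jct1→Y1→Port: bottleneck 4, flow now 11.
Augment Depot→Jct2→HubB→Y1→Port: bottleneck 2, flow now 13.
No augmenting path remains; maximum flow = 13.
In the residual graph, reachable from Depot: {Depot, Jct3, Jct2, HubA}.
Min-cut edges: Jct3→HubB (4), Jct2→Jct1 (4), Jct2→HubB (2), HubA→Y1 (3); capacity 4 + 4 + 2 + 3 = 13.
This cut is saturated, so no flow can exceed 13.

13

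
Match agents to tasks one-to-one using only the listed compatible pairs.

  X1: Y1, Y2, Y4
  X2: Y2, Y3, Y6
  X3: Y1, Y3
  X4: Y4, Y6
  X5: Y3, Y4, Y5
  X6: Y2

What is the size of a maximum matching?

Unit-capacity flow: source→left, listed edges, right→sink; max matching = max flow.
Augmenting path X1→Y1 (+1); matched 1.
Augmenting path X2→Y2 (+1); matched 2.
Augmenting path X3→Y3 (+1); matched 3.
Augmenting path X4→Y4 (+1); matched 4.
Augmenting path X5→Y5 (+1); matched 5.
Augmenting path X6→Y2→X2→Y6 (+1); matched 6.
No augmenting path remains; maximum matching = 6.
König certificate: {X1, X2, X3, X4, X5, X6} is a vertex cover of size 6 (every listed pair touches it), so no matching can be larger.

6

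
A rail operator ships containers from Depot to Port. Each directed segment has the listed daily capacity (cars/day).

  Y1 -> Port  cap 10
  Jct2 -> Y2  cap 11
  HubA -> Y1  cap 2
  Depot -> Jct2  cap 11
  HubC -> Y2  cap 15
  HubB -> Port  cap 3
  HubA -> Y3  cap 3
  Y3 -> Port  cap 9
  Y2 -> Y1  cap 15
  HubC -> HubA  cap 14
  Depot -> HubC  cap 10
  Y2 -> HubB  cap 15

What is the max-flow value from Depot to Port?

Augment Depot→Jct2→Y2→HubB→Port: bottleneck 3, flow now 3.
Augment Depot→Jct2→Y2→Y1→Port: bottleneck 8, flow now 11.
Augment Depot→HubC→Y2→Y1→Port: bottleneck 2, flow now 13.
Augment Depot→HubC→HubA→Y3→Port: bottleneck 3, flow now 16.
No augmenting path remains; maximum flow = 16.
In the residual graph, reachable from Depot: {Depot, Jct2, HubC, Y2, HubA, HubB, Y1}.
Min-cut edges: HubA→Y3 (3), HubB→Port (3), Y1→Port (10); capacity 3 + 3 + 10 = 16.
This cut is saturated, so no flow can exceed 16.

16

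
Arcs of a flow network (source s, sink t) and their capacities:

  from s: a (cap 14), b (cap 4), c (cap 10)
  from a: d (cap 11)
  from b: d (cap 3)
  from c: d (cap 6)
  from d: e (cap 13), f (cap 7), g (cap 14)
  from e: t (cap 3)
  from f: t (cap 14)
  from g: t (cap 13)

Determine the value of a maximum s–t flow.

Augment s→a→d→e→t: bottleneck 3, flow now 3.
Augment s→a→d→f→t: bottleneck 7, flow now 10.
Augment s→a→d→g→t: bottleneck 1, flow now 11.
Augment s→b→d→g→t: bottleneck 3, flow now 14.
Augment s→c→d→g→t: bottleneck 6, flow now 20.
No augmenting path remains; maximum flow = 20.
In the residual graph, reachable from s: {s, a, b, c}.
Min-cut edges: a→d (11), b→d (3), c→d (6); capacity 11 + 3 + 6 = 20.
This cut is saturated, so no flow can exceed 20.

20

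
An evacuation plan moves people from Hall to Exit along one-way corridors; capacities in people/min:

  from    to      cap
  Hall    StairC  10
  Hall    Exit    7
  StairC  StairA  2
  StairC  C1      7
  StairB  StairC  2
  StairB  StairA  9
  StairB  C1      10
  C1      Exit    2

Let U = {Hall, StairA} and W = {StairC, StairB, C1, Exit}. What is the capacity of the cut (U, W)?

Edges leaving {Hall, StairA}: Hall→StairC (10), Hall→Exit (7).
Cut capacity = 10 + 7 = 17.

17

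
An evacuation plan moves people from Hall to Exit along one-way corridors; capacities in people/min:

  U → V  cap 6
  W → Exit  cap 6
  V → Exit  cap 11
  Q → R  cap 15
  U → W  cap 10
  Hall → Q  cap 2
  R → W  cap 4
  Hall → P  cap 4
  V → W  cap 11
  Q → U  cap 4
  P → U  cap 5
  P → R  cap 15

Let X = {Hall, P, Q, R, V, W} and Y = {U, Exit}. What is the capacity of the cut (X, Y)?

Edges leaving {Hall, P, Q, R, V, W}: P→U (5), Q→U (4), V→Exit (11), W→Exit (6).
Cut capacity = 5 + 4 + 11 + 6 = 26.

26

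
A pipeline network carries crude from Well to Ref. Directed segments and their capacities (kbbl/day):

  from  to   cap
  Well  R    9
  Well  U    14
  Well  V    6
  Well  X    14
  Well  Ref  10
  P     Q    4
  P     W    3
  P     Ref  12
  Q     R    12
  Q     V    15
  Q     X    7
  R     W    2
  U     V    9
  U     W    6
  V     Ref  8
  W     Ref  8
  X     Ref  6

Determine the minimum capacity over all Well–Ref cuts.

32

Augment Well→Ref: bottleneck 10, flow now 10.
Augment Well→V→Ref: bottleneck 6, flow now 16.
Augment Well→X→Ref: bottleneck 6, flow now 22.
Augment Well→R→W→Ref: bottleneck 2, flow now 24.
Augment Well→U→V→Ref: bottleneck 2, flow now 26.
Augment Well→U→W→Ref: bottleneck 6, flow now 32.
No augmenting path remains; maximum flow = 32.
By max-flow min-cut, the minimum cut capacity equals the max flow.
In the residual graph, reachable from Well: {Well, R, U, V, X}.
Min-cut edges: Well→Ref (10), R→W (2), U→W (6), V→Ref (8), X→Ref (6); capacity 10 + 2 + 6 + 8 + 6 = 32.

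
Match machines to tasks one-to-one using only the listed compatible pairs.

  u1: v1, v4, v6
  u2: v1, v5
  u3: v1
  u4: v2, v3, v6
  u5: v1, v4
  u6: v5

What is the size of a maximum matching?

5

Unit-capacity flow: source→left, listed edges, right→sink; max matching = max flow.
Augmenting path u1→v1 (+1); matched 1.
Augmenting path u2→v5 (+1); matched 2.
Augmenting path u4→v2 (+1); matched 3.
Augmenting path u5→v4 (+1); matched 4.
Augmenting path u3→v1→u1→v6 (+1); matched 5.
No augmenting path remains; maximum matching = 5.
König certificate: {u1, u4, u5, v1, v5} is a vertex cover of size 5 (every listed pair touches it), so no matching can be larger.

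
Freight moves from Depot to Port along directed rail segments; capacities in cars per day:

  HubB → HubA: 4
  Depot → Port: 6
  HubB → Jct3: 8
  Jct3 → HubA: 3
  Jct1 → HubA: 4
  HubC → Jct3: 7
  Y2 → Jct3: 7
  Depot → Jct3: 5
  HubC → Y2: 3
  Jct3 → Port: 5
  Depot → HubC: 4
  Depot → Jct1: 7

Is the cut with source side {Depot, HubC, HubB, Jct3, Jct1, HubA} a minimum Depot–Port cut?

Given cut capacity: 6 + 3 + 5 = 14.
Augment Depot→Port: bottleneck 6, flow now 6.
Augment Depot→Jct3→Port: bottleneck 5, flow now 11.
No augmenting path remains; maximum flow = 11.
In the residual graph, reachable from Depot: {Depot, HubC, Y2, Jct3, Jct1, HubA}.
Min-cut edges: Depot→Port (6), Jct3→Port (5); capacity 6 + 5 = 11.
Cut capacity 14 exceeds the max flow 11, so it is not minimum.

No — its capacity is 14, but the minimum cut has capacity 11.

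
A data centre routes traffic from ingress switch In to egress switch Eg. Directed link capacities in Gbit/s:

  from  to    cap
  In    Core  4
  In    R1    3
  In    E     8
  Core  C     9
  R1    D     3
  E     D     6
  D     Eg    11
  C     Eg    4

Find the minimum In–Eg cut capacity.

Augment In→Core→C→Eg: bottleneck 4, flow now 4.
Augment In→R1→D→Eg: bottleneck 3, flow now 7.
Augment In→E→D→Eg: bottleneck 6, flow now 13.
No augmenting path remains; maximum flow = 13.
By max-flow min-cut, the minimum cut capacity equals the max flow.
In the residual graph, reachable from In: {In, E}.
Min-cut edges: In→Core (4), In→R1 (3), E→D (6); capacity 4 + 3 + 6 = 13.

13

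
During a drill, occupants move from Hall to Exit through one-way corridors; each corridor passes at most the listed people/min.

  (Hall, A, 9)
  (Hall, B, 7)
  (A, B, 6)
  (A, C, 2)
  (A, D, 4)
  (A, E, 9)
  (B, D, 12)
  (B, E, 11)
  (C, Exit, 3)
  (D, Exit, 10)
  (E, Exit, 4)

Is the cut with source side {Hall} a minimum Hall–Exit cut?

Given cut capacity: 9 + 7 = 16.
Augment Hall→A→C→Exit: bottleneck 2, flow now 2.
Augment Hall→A→D→Exit: bottleneck 4, flow now 6.
Augment Hall→A→E→Exit: bottleneck 3, flow now 9.
Augment Hall→B→D→Exit: bottleneck 6, flow now 15.
Augment Hall→B→E→Exit: bottleneck 1, flow now 16.
No augmenting path remains; maximum flow = 16.
Cut capacity 16 equals the max flow, so it is a minimum cut.

Yes — it is a minimum cut (capacity 16).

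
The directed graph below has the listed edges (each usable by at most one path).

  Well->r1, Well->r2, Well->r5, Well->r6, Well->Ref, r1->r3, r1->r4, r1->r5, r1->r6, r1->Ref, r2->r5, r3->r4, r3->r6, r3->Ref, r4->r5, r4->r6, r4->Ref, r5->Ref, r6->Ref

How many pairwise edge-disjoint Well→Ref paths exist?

4

Assign every edge capacity 1; by Menger, the answer equals the max flow.
Path Well→Ref (+1); total 1.
Path Well→r1→Ref (+1); total 2.
Path Well→r5→Ref (+1); total 3.
Path Well→r6→Ref (+1); total 4.
No residual Well→Ref path; max flow = 4.
Certifying cut of size 4: {Well→Ref, Well→r1, Well→r6, r5→Ref}.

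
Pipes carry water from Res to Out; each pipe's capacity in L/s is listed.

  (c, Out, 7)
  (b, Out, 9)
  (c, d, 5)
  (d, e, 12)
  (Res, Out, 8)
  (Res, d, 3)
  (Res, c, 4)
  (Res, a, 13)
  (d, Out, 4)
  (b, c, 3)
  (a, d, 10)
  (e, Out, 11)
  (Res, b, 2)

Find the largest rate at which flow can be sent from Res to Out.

27

Augment Res→Out: bottleneck 8, flow now 8.
Augment Res→b→Out: bottleneck 2, flow now 10.
Augment Res→c→Out: bottleneck 4, flow now 14.
Augment Res→d→Out: bottleneck 3, flow now 17.
Augment Res→a→d→Out: bottleneck 1, flow now 18.
Augment Res→a→d→e→Out: bottleneck 9, flow now 27.
No augmenting path remains; maximum flow = 27.
In the residual graph, reachable from Res: {Res, a}.
Min-cut edges: Res→b (2), Res→c (4), Res→d (3), Res→Out (8), a→d (10); capacity 2 + 4 + 3 + 8 + 10 = 27.
This cut is saturated, so no flow can exceed 27.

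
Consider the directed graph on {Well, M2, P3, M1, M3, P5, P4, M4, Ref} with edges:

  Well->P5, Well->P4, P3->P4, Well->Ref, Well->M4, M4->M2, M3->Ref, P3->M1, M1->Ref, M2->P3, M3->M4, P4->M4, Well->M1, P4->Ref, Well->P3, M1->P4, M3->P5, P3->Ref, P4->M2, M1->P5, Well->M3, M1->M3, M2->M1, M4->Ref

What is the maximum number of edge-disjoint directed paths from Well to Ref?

Assign every edge capacity 1; by Menger, the answer equals the max flow.
Path Well→Ref (+1); total 1.
Path Well→P3→Ref (+1); total 2.
Path Well→M1→Ref (+1); total 3.
Path Well→M3→Ref (+1); total 4.
Path Well→P4→Ref (+1); total 5.
Path Well→M4→Ref (+1); total 6.
No residual Well→Ref path; max flow = 6.
Certifying cut of size 6: {Well→M1, Well→M3, Well→M4, Well→P3, Well→P4, Well→Ref}.

6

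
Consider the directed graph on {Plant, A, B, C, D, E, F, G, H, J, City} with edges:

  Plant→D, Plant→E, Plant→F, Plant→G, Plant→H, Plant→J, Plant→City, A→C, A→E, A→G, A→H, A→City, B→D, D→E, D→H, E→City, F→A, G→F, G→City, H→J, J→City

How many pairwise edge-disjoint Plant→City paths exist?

Assign every edge capacity 1; by Menger, the answer equals the max flow.
Path Plant→City (+1); total 1.
Path Plant→E→City (+1); total 2.
Path Plant→G→City (+1); total 3.
Path Plant→J→City (+1); total 4.
Path Plant→F→A→City (+1); total 5.
No residual Plant→City path; max flow = 5.
Certifying cut of size 5: {E→City, J→City, Plant→City, Plant→F, Plant→G}.

5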